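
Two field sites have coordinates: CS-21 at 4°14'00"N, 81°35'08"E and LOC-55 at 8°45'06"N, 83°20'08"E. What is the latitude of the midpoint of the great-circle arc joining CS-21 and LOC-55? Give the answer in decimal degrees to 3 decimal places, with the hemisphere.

CS-21: φ = +4.23333°, λ = +81.58556°
LOC-55: φ = +8.75167°, λ = +83.33556°
Bx = cos φ₂ cos Δλ = 0.987896,  By = cos φ₂ sin Δλ = 0.030183
φₘ = atan2(sin φ₁ + sin φ₂, √((cos φ₁ + Bx)² + By²)) = 6.49325°
λₘ = λ₁ + atan2(By, cos φ₁ + Bx) = 82.45663°

6.493°N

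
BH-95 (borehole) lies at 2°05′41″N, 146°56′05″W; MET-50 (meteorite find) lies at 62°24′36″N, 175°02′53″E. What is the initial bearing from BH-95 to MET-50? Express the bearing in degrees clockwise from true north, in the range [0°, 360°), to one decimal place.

BH-95: φ = +2.09472°, λ = -146.93472°
MET-50: φ = +62.41000°, λ = +175.04806°
Δλ = -38.0172°
y = sin Δλ · cos φ₂ = -0.285248
x = cos φ₁ sin φ₂ − sin φ₁ cos φ₂ cos Δλ = 0.872355
θ = atan2(y, x) = -18.1070° → 341.8930° (mod 360°)

341.9°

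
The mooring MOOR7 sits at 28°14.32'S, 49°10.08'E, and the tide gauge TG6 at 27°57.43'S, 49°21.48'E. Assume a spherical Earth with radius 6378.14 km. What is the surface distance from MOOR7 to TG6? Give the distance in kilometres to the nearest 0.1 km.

36.5 km

MOOR7: φ = -28.23867°, λ = +49.16800°
TG6: φ = -27.95717°, λ = +49.35800°
Δφ = 0.2815°,  Δλ = 0.1900°
a = sin²(Δφ/2) + cos φ₁ cos φ₂ sin²(Δλ/2) = 0.000008
c = 2·arcsin(√a) = 0.005718 rad = 0.3276°
d = R·c = 6378.14 × 0.005718 = 36.5 km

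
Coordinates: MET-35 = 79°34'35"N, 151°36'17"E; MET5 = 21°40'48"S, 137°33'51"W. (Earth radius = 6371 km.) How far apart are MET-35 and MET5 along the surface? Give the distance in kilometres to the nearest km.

12003 km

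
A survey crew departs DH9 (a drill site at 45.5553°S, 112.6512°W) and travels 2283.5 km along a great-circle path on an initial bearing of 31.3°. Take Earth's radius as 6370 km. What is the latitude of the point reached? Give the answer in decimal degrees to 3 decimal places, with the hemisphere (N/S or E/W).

27.299°S

δ = d/R = 2283.5/6370 = 0.358477 rad
φ₂ = arcsin(sin φ₁ cos δ + cos φ₁ sin δ cos θ)
   = arcsin(-0.71393·0.93643 + 0.70022·0.35085·0.85446) = -27.29859°
λ₂ = λ₁ + atan2(sin θ sin δ cos φ₁, cos δ − sin φ₁ sin φ₂) = -100.81487°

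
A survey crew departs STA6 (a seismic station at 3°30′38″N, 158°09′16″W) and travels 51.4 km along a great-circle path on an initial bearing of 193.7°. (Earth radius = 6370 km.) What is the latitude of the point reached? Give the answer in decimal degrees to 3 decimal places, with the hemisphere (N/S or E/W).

3.061°N

STA6: φ = +3.51056°, λ = -158.15444°
δ = d/R = 51.4/6370 = 0.008069 rad
φ₂ = arcsin(sin φ₁ cos δ + cos φ₁ sin δ cos θ)
   = arcsin(0.06123·0.99997 + 0.99812·0.00807·-0.97155) = 3.06138°
λ₂ = λ₁ + atan2(sin θ sin δ cos φ₁, cos δ − sin φ₁ sin φ₂) = -158.26410°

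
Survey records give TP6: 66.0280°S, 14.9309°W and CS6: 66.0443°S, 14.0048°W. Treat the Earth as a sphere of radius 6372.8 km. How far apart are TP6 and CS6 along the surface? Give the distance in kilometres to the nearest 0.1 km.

Δφ = -0.0163°,  Δλ = 0.9261°
a = sin²(Δφ/2) + cos φ₁ cos φ₂ sin²(Δλ/2) = 0.000011
c = 2·arcsin(√a) = 0.006571 rad = 0.3765°
d = R·c = 6372.8 × 0.006571 = 41.9 km

41.9 km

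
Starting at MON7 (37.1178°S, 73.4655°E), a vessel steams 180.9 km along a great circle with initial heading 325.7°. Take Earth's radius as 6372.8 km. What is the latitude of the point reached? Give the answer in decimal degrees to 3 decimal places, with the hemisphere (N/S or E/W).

δ = d/R = 180.9/6372.8 = 0.028386 rad
φ₂ = arcsin(sin φ₁ cos δ + cos φ₁ sin δ cos θ)
   = arcsin(-0.60346·0.99960 + 0.79740·0.02838·0.82610) = -35.76883°
λ₂ = λ₁ + atan2(sin θ sin δ cos φ₁, cos δ − sin φ₁ sin φ₂) = 72.33599°

35.769°S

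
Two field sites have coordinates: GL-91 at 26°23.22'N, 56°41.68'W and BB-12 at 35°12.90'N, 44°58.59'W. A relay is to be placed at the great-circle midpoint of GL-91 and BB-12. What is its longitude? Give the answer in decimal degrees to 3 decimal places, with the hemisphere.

GL-91: φ = +26.38700°, λ = -56.69467°
BB-12: φ = +35.21500°, λ = -44.97650°
Bx = cos φ₂ cos Δλ = 0.799967,  By = cos φ₂ sin Δλ = 0.165930
φₘ = atan2(sin φ₁ + sin φ₂, √((cos φ₁ + Bx)² + By²)) = 30.93288°
λₘ = λ₁ + atan2(By, cos φ₁ + Bx) = -51.10614°

51.106°W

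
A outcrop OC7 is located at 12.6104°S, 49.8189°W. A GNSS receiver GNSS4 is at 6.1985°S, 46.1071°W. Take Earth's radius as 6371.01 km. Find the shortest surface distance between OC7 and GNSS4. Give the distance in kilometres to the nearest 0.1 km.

Δφ = 6.4119°,  Δλ = 3.7118°
a = sin²(Δφ/2) + cos φ₁ cos φ₂ sin²(Δλ/2) = 0.004145
c = 2·arcsin(√a) = 0.128855 rad = 7.3829°
d = R·c = 6371.01 × 0.128855 = 820.9 km

820.9 km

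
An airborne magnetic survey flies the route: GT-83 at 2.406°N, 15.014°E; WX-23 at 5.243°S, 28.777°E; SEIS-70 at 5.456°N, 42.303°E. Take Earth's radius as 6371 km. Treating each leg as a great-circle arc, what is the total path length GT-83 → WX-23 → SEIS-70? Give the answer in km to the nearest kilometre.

3665 km

GT-83→WX-23: c = 0.274593 rad, d = 1749.43 km
WX-23→SEIS-70: c = 0.300728 rad, d = 1915.94 km
Total = 1749.43 + 1915.94 = 3665.37 km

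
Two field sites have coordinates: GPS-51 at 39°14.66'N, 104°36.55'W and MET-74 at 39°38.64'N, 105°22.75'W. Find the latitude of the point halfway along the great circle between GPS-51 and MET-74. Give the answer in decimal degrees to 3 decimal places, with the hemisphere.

GPS-51: φ = +39.24433°, λ = -104.60917°
MET-74: φ = +39.64400°, λ = -105.37917°
Bx = cos φ₂ cos Δλ = 0.769954,  By = cos φ₂ sin Δλ = -0.010348
φₘ = atan2(sin φ₁ + sin φ₂, √((cos φ₁ + Bx)² + By²)) = 39.44480°
λₘ = λ₁ + atan2(By, cos φ₁ + Bx) = -104.99306°

39.445°N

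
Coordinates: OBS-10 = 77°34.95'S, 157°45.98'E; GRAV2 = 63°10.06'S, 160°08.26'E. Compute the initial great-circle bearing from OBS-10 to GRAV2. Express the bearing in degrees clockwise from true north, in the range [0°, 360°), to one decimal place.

OBS-10: φ = -77.58250°, λ = +157.76633°
GRAV2: φ = -63.16767°, λ = +160.13767°
Δλ = 2.3713°
y = sin Δλ · cos φ₂ = 0.018676
x = cos φ₁ sin φ₂ − sin φ₁ cos φ₂ cos Δλ = 0.248563
θ = atan2(y, x) = 4.2969° → 4.2969° (mod 360°)

4.3°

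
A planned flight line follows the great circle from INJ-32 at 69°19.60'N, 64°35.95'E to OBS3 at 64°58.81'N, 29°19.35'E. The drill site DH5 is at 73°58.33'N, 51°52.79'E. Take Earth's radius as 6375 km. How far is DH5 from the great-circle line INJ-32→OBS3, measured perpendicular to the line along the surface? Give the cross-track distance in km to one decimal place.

INJ-32: φ = +69.32667°, λ = +64.59917°
OBS3: φ = +64.98017°, λ = +29.32250°
DH5: φ = +73.97217°, λ = +51.87983°
δ₁₃ = central angle INJ-32→DH5 = 0.106607 rad  (haversine)
θ₁₃ = bearing INJ-32→DH5 = 325.158°,  θ₁₂ = bearing INJ-32→OBS3 = 269.267°
dₓₜ = R·arcsin(sin δ₁₃ · sin(θ₁₃ − θ₁₂)) = 6375·arcsin(0.10641·sin(55.891°)) = 562.371 km
|dₓₜ| = 562.371 km

562.4 km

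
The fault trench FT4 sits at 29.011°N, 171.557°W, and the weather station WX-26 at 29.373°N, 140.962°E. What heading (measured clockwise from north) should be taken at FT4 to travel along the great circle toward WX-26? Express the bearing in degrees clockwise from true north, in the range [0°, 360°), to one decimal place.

282.6°

Δλ = -47.4810°
y = sin Δλ · cos φ₂ = -0.642301
x = cos φ₁ sin φ₂ − sin φ₁ cos φ₂ cos Δλ = 0.143320
θ = atan2(y, x) = -77.4213° → 282.5787° (mod 360°)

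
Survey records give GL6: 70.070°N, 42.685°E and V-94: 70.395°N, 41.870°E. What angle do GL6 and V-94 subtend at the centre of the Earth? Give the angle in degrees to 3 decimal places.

Δφ = 0.3250°,  Δλ = -0.8150°
a = sin²(Δφ/2) + cos φ₁ cos φ₂ sin²(Δλ/2) = 0.000014
c = 2·arcsin(√a) = 0.007438 rad = 0.4261°

0.426°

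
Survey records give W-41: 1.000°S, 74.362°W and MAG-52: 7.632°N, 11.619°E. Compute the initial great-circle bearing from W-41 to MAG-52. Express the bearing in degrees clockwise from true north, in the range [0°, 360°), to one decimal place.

82.3°

Δλ = 85.9810°
y = sin Δλ · cos φ₂ = 0.988704
x = cos φ₁ sin φ₂ − sin φ₁ cos φ₂ cos Δλ = 0.134002
θ = atan2(y, x) = 82.2816° → 82.2816° (mod 360°)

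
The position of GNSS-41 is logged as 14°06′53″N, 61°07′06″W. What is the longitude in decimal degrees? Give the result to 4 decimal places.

61° + 7′/60 + 6″/3600 = 61 + 0.11667 + 0.00167 = 61.1183°

61.1183°W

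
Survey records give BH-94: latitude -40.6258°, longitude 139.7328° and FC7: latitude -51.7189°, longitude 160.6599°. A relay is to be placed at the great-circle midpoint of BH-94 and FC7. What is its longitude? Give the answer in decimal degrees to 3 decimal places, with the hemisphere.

149.126°E

Bx = cos φ₂ cos Δλ = 0.578654,  By = cos φ₂ sin Δλ = 0.221280
φₘ = atan2(sin φ₁ + sin φ₂, √((cos φ₁ + Bx)² + By²)) = -46.64717°
λₘ = λ₁ + atan2(By, cos φ₁ + Bx) = 149.12598°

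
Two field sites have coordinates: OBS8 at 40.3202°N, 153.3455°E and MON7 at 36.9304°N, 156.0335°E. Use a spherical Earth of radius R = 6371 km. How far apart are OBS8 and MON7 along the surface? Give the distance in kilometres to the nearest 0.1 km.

Δφ = -3.3898°,  Δλ = 2.6880°
a = sin²(Δφ/2) + cos φ₁ cos φ₂ sin²(Δλ/2) = 0.001210
c = 2·arcsin(√a) = 0.069587 rad = 3.9871°
d = R·c = 6371 × 0.069587 = 443.3 km

443.3 km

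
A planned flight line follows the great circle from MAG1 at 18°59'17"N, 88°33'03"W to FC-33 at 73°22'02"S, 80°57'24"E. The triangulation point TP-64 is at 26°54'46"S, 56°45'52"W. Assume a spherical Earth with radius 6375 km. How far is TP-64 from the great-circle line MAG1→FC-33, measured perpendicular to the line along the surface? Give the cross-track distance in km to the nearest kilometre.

MAG1: φ = +18.98806°, λ = -88.55083°
FC-33: φ = -73.36722°, λ = +80.95667°
TP-64: φ = -26.91278°, λ = -56.76444°
δ₁₃ = central angle MAG1→TP-64 = 0.964971 rad  (haversine)
θ₁₃ = bearing MAG1→TP-64 = 145.152°,  θ₁₂ = bearing MAG1→FC-33 = 176.338°
dₓₜ = R·arcsin(sin δ₁₃ · sin(θ₁₃ − θ₁₂)) = 6375·arcsin(0.82203·sin(-31.186°)) = -2803.010 km
|dₓₜ| = 2803.010 km

2803 km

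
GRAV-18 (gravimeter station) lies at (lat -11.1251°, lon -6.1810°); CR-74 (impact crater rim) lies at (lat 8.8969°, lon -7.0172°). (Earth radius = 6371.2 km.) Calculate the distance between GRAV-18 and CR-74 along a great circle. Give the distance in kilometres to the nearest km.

Δφ = 20.0220°,  Δλ = -0.8362°
a = sin²(Δφ/2) + cos φ₁ cos φ₂ sin²(Δλ/2) = 0.030271
c = 2·arcsin(√a) = 0.349751 rad = 20.0393°
d = R·c = 6371.2 × 0.349751 = 2228.3 km

2228 km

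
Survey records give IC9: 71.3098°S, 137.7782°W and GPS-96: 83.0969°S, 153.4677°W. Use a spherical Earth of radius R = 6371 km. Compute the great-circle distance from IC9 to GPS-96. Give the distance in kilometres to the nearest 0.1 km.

Δφ = -11.7871°,  Δλ = -15.6895°
a = sin²(Δφ/2) + cos φ₁ cos φ₂ sin²(Δλ/2) = 0.011261
c = 2·arcsin(√a) = 0.212634 rad = 12.1830°
d = R·c = 6371 × 0.212634 = 1354.7 km

1354.7 km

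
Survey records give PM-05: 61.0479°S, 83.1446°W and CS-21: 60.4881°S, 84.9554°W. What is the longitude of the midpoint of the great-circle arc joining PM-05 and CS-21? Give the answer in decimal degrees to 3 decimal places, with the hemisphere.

84.058°W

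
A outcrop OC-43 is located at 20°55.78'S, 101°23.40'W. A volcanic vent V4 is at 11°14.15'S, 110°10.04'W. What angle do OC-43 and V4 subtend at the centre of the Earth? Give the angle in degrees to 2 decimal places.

OC-43: φ = -20.92967°, λ = -101.39000°
V4: φ = -11.23583°, λ = -110.16733°
Δφ = 9.6938°,  Δλ = -8.7773°
a = sin²(Δφ/2) + cos φ₁ cos φ₂ sin²(Δλ/2) = 0.012504
c = 2·arcsin(√a) = 0.224108 rad = 12.8404°

12.84°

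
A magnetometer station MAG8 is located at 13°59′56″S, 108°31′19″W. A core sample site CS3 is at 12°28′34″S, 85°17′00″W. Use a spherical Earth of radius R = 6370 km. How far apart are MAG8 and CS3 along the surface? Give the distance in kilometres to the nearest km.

2520 km

MAG8: φ = -13.99889°, λ = -108.52194°
CS3: φ = -12.47611°, λ = -85.28333°
Δφ = 1.5228°,  Δλ = 23.2386°
a = sin²(Δφ/2) + cos φ₁ cos φ₂ sin²(Δλ/2) = 0.038608
c = 2·arcsin(√a) = 0.395550 rad = 22.6633°
d = R·c = 6370 × 0.395550 = 2519.7 km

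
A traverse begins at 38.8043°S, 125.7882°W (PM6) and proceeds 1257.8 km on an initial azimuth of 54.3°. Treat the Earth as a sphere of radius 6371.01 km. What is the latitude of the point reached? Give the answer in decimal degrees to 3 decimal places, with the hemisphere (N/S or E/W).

δ = d/R = 1257.8/6371.01 = 0.197426 rad
φ₂ = arcsin(sin φ₁ cos δ + cos φ₁ sin δ cos θ)
   = arcsin(-0.62666·0.98057 + 0.77929·0.19615·0.58354) = -31.68793°
λ₂ = λ₁ + atan2(sin θ sin δ cos φ₁, cos δ − sin φ₁ sin φ₂) = -114.99919°

31.688°S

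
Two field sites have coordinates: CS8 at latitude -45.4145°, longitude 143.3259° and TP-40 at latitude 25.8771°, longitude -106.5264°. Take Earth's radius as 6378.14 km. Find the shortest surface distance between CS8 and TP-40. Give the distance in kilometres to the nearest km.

13569 km

Δφ = 71.2916°,  Δλ = 110.1477°
a = sin²(Δφ/2) + cos φ₁ cos φ₂ sin²(Δλ/2) = 0.764190
c = 2·arcsin(√a) = 2.127488 rad = 121.8961°
d = R·c = 6378.14 × 2.127488 = 13569.4 km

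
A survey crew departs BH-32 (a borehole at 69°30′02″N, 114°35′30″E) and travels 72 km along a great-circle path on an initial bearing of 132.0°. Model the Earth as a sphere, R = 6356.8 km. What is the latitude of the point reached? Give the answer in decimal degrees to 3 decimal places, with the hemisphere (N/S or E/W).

69.061°N

BH-32: φ = +69.50056°, λ = +114.59167°
δ = d/R = 72/6356.8 = 0.011326 rad
φ₂ = arcsin(sin φ₁ cos δ + cos φ₁ sin δ cos θ)
   = arcsin(0.93668·0.99994 + 0.35020·0.01133·-0.66913) = 69.06100°
λ₂ = λ₁ + atan2(sin θ sin δ cos φ₁, cos δ − sin φ₁ sin φ₂) = 115.94125°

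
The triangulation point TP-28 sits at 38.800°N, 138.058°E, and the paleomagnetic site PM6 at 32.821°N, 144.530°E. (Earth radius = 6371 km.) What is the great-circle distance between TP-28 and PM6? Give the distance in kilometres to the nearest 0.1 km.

884.1 km

Δφ = -5.9790°,  Δλ = 6.4720°
a = sin²(Δφ/2) + cos φ₁ cos φ₂ sin²(Δλ/2) = 0.004807
c = 2·arcsin(√a) = 0.138774 rad = 7.9512°
d = R·c = 6371 × 0.138774 = 884.1 km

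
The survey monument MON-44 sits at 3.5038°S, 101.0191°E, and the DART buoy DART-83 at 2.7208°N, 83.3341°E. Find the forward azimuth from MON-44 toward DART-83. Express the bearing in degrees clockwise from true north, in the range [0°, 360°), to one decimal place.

289.2°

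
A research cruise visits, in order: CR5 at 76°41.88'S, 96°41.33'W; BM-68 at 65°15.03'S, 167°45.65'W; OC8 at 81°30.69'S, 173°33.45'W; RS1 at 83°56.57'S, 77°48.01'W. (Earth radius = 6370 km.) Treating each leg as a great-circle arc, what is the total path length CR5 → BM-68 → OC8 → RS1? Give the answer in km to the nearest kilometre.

5672 km

CR5: φ = -76.69800°, λ = -96.68883°
BM-68: φ = -65.25050°, λ = -167.76083°
OC8: φ = -81.51150°, λ = -173.55750°
RS1: φ = -83.94283°, λ = -77.80017°
CR5→BM-68: c = 0.415219 rad, d = 2644.95 km
BM-68→OC8: c = 0.284934 rad, d = 1815.03 km
OC8→RS1: c = 0.190227 rad, d = 1211.75 km
Total = 2644.95 + 1815.03 + 1211.75 = 5671.73 km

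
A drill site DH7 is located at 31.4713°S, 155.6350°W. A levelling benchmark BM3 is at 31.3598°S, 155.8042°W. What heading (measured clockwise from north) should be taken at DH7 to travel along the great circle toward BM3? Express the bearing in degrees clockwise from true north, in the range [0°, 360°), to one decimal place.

Δλ = -0.1692°
y = sin Δλ · cos φ₂ = -0.002522
x = cos φ₁ sin φ₂ − sin φ₁ cos φ₂ cos Δλ = 0.001944
θ = atan2(y, x) = -52.3696° → 307.6304° (mod 360°)

307.6°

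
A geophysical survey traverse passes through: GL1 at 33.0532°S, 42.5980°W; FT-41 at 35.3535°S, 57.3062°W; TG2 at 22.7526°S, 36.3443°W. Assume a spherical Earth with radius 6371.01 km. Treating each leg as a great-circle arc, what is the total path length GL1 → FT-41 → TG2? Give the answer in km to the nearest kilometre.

3839 km

GL1→FT-41: c = 0.215856 rad, d = 1375.22 km
FT-41→TG2: c = 0.386759 rad, d = 2464.05 km
Total = 1375.22 + 2464.05 = 3839.27 km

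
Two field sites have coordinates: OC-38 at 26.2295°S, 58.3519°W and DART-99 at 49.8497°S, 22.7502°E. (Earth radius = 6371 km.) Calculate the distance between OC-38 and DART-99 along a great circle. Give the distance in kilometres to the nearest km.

7195 km

Δφ = -23.6202°,  Δλ = 81.1021°
a = sin²(Δφ/2) + cos φ₁ cos φ₂ sin²(Δλ/2) = 0.286358
c = 2·arcsin(√a) = 1.129309 rad = 64.7047°
d = R·c = 6371 × 1.129309 = 7194.8 km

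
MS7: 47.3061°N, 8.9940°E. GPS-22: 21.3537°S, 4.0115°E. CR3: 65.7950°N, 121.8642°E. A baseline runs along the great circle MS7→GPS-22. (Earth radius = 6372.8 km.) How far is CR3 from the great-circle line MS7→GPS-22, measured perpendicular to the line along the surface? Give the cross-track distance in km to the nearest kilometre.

2026 km

δ₁₃ = central angle MS7→CR3 = 0.973607 rad  (haversine)
θ₁₃ = bearing MS7→CR3 = 27.184°,  θ₁₂ = bearing MS7→GPS-22 = 184.977°
dₓₜ = R·arcsin(sin δ₁₃ · sin(θ₁₃ − θ₁₂)) = 6372.8·arcsin(0.82692·sin(-157.794°)) = -2025.628 km
|dₓₜ| = 2025.628 km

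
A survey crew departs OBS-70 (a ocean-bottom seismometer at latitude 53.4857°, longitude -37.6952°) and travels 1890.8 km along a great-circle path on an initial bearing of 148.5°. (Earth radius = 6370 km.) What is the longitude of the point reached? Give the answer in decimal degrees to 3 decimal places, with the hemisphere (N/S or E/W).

26.461°W

δ = d/R = 1890.8/6370 = 0.296829 rad
φ₂ = arcsin(sin φ₁ cos δ + cos φ₁ sin δ cos θ)
   = arcsin(0.80371·0.95627 + 0.59502·0.29249·-0.85264) = 38.32851°
λ₂ = λ₁ + atan2(sin θ sin δ cos φ₁, cos δ − sin φ₁ sin φ₂) = -26.46135°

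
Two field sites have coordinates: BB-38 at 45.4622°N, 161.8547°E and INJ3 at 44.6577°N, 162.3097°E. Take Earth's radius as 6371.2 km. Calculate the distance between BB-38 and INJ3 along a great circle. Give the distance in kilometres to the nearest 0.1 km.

96.3 km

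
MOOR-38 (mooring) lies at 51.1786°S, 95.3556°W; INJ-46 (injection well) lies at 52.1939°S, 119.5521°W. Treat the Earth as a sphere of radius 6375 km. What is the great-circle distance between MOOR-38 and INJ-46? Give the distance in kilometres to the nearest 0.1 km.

Δφ = -1.0153°,  Δλ = -24.1965°
a = sin²(Δφ/2) + cos φ₁ cos φ₂ sin²(Δλ/2) = 0.016959
c = 2·arcsin(√a) = 0.261195 rad = 14.9654°
d = R·c = 6375 × 0.261195 = 1665.1 km

1665.1 km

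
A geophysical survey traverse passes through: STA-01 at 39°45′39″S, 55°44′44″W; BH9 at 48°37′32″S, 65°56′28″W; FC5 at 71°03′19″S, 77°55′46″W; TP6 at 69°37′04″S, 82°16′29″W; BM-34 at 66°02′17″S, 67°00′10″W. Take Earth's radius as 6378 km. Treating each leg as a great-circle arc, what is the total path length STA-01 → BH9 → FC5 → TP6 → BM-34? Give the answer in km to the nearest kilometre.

STA-01: φ = -39.76083°, λ = -55.74556°
BH9: φ = -48.62556°, λ = -65.94111°
FC5: φ = -71.05528°, λ = -77.92944°
TP6: φ = -69.61778°, λ = -82.27472°
BM-34: φ = -66.03806°, λ = -67.00278°
STA-01→BH9: c = 0.200176 rad, d = 1276.72 km
BH9→FC5: c = 0.403562 rad, d = 2573.92 km
FC5→TP6: c = 0.035771 rad, d = 228.15 km
TP6→BM-34: c = 0.117934 rad, d = 752.18 km
Total = 1276.72 + 2573.92 + 228.15 + 752.18 = 4830.97 km

4831 km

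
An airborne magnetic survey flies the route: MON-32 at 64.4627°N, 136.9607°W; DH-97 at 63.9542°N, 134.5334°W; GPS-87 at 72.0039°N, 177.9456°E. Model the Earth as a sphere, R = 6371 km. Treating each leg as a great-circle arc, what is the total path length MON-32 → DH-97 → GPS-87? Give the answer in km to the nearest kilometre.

2232 km

MON-32→DH-97: c = 0.020456 rad, d = 130.33 km
DH-97→GPS-87: c = 0.329817 rad, d = 2101.26 km
Total = 130.33 + 2101.26 = 2231.59 km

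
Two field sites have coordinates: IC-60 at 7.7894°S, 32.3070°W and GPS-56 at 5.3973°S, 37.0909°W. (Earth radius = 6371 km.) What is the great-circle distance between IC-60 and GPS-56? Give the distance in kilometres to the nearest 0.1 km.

Δφ = 2.3921°,  Δλ = -4.7839°
a = sin²(Δφ/2) + cos φ₁ cos φ₂ sin²(Δλ/2) = 0.002154
c = 2·arcsin(√a) = 0.092852 rad = 5.3200°
d = R·c = 6371 × 0.092852 = 591.6 km

591.6 km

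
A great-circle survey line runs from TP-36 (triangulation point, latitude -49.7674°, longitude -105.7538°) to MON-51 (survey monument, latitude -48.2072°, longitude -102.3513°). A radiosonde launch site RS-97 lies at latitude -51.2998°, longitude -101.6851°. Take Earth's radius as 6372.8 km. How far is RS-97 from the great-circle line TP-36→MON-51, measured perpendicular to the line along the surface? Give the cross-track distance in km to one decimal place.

δ₁₃ = central angle TP-36→RS-97 = 0.052455 rad  (haversine)
θ₁₃ = bearing TP-36→RS-97 = 122.208°,  θ₁₂ = bearing TP-36→MON-51 = 56.348°
dₓₜ = R·arcsin(sin δ₁₃ · sin(θ₁₃ − θ₁₂)) = 6372.8·arcsin(0.05243·sin(65.860°)) = 305.026 km
|dₓₜ| = 305.026 km

305.0 km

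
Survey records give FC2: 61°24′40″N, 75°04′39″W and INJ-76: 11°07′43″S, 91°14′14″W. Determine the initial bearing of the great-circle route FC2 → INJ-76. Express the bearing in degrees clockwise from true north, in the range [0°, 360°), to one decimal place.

196.5°

FC2: φ = +61.41111°, λ = -75.07750°
INJ-76: φ = -11.12861°, λ = -91.23722°
Δλ = -16.1597°
y = sin Δλ · cos φ₂ = -0.273083
x = cos φ₁ sin φ₂ − sin φ₁ cos φ₂ cos Δλ = -0.919884
θ = atan2(y, x) = -163.4656° → 196.5344° (mod 360°)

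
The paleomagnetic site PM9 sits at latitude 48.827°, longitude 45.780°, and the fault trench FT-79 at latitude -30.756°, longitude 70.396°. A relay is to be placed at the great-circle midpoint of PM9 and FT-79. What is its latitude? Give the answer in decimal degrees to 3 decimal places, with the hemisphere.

9.241°N

Bx = cos φ₂ cos Δλ = 0.781255,  By = cos φ₂ sin Δλ = 0.357950
φₘ = atan2(sin φ₁ + sin φ₂, √((cos φ₁ + Bx)² + By²)) = 9.24064°
λₘ = λ₁ + atan2(By, cos φ₁ + Bx) = 59.74328°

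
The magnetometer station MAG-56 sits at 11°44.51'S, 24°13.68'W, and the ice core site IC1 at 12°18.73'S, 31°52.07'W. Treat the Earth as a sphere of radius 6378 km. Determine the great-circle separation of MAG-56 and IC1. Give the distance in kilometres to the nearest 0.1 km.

834.2 km

MAG-56: φ = -11.74183°, λ = -24.22800°
IC1: φ = -12.31217°, λ = -31.86783°
Δφ = -0.5703°,  Δλ = -7.6398°
a = sin²(Δφ/2) + cos φ₁ cos φ₂ sin²(Δλ/2) = 0.004270
c = 2·arcsin(√a) = 0.130788 rad = 7.4936°
d = R·c = 6378 × 0.130788 = 834.2 km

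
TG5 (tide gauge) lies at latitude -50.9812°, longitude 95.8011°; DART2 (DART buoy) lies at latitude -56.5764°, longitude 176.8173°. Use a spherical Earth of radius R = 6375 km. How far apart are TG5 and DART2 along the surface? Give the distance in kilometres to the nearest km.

5047 km

Δφ = -5.5952°,  Δλ = 81.0162°
a = sin²(Δφ/2) + cos φ₁ cos φ₂ sin²(Δλ/2) = 0.148699
c = 2·arcsin(√a) = 0.791748 rad = 45.3638°
d = R·c = 6375 × 0.791748 = 5047.4 km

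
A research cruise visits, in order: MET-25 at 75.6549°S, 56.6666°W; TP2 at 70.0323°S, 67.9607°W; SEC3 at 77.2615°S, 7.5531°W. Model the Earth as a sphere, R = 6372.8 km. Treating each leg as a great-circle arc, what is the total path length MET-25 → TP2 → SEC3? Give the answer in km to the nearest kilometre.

2666 km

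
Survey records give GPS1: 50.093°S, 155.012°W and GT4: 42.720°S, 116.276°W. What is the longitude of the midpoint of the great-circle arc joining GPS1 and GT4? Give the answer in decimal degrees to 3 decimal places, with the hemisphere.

Bx = cos φ₂ cos Δλ = 0.573076,  By = cos φ₂ sin Δλ = 0.459712
φₘ = atan2(sin φ₁ + sin φ₂, √((cos φ₁ + Bx)² + By²)) = -48.06204°
λₘ = λ₁ + atan2(By, cos φ₁ + Bx) = -134.28123°

134.281°W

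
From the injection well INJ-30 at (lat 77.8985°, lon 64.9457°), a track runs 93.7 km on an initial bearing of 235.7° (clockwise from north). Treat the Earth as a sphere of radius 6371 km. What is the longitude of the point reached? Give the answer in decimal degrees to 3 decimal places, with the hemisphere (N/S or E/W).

δ = d/R = 93.7/6371 = 0.014707 rad
φ₂ = arcsin(sin φ₁ cos δ + cos φ₁ sin δ cos θ)
   = arcsin(0.97778·0.99989 + 0.20964·0.01471·-0.56353) = 77.40467°
λ₂ = λ₁ + atan2(sin θ sin δ cos φ₁, cos δ − sin φ₁ sin φ₂) = 61.75187°

61.752°E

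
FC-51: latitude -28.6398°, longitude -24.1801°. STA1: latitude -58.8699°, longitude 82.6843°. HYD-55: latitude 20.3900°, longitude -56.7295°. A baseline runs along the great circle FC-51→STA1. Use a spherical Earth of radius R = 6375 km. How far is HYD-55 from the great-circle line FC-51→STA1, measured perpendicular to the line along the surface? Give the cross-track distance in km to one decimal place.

508.2 km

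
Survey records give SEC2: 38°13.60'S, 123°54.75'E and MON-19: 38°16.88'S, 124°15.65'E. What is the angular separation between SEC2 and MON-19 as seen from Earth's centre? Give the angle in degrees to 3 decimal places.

SEC2: φ = -38.22667°, λ = +123.91250°
MON-19: φ = -38.28133°, λ = +124.26083°
Δφ = -0.0547°,  Δλ = 0.3483°
a = sin²(Δφ/2) + cos φ₁ cos φ₂ sin²(Δλ/2) = 0.000006
c = 2·arcsin(√a) = 0.004869 rad = 0.2789°

0.279°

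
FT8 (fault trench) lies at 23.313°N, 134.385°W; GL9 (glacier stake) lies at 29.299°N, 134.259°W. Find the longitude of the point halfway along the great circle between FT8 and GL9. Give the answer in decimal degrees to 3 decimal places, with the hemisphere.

134.324°W

Bx = cos φ₂ cos Δλ = 0.872076,  By = cos φ₂ sin Δλ = 0.001918
φₘ = atan2(sin φ₁ + sin φ₂, √((cos φ₁ + Bx)² + By²)) = 26.30601°
λₘ = λ₁ + atan2(By, cos φ₁ + Bx) = -134.32363°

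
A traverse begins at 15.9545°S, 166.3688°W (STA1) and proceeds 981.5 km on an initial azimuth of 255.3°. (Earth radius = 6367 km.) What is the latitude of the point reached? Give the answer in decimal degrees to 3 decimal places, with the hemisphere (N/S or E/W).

δ = d/R = 981.5/6367 = 0.154154 rad
φ₂ = arcsin(sin φ₁ cos δ + cos φ₁ sin δ cos θ)
   = arcsin(-0.27487·0.98814 + 0.96148·0.15354·-0.25376) = -18.00359°
λ₂ = λ₁ + atan2(sin θ sin δ cos φ₁, cos δ − sin φ₁ sin φ₂) = -175.35316°

18.004°S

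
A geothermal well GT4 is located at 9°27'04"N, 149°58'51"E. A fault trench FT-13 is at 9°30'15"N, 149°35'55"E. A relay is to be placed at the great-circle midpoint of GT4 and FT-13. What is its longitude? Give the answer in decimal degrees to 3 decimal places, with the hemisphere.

GT4: φ = +9.45111°, λ = +149.98083°
FT-13: φ = +9.50417°, λ = +149.59861°
Bx = cos φ₂ cos Δλ = 0.986252,  By = cos φ₂ sin Δλ = -0.006579
φₘ = atan2(sin φ₁ + sin φ₂, √((cos φ₁ + Bx)² + By²)) = 9.47769°
λₘ = λ₁ + atan2(By, cos φ₁ + Bx) = 149.78974°

149.790°E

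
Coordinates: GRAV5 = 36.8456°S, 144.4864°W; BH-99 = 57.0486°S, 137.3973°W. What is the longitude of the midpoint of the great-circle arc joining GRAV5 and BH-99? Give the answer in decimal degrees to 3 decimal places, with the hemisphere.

141.619°W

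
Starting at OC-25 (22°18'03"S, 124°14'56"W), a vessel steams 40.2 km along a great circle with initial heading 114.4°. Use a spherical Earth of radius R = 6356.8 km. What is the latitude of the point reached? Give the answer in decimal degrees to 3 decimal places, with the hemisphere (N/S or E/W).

OC-25: φ = -22.30083°, λ = -124.24889°
δ = d/R = 40.2/6356.8 = 0.006324 rad
φ₂ = arcsin(sin φ₁ cos δ + cos φ₁ sin δ cos θ)
   = arcsin(-0.37947·0.99998 + 0.92520·0.00632·-0.41310) = -22.45012°
λ₂ = λ₁ + atan2(sin θ sin δ cos φ₁, cos δ − sin φ₁ sin φ₂) = -123.89186°

22.450°S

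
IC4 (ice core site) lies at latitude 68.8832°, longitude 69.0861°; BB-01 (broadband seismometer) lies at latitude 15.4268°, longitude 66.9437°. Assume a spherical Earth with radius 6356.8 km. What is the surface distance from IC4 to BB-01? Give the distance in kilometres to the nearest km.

5933 km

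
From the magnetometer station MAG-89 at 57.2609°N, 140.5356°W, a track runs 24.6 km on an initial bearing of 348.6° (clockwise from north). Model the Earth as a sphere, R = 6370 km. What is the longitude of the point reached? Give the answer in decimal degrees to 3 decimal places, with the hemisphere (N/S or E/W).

140.617°W

δ = d/R = 24.6/6370 = 0.003862 rad
φ₂ = arcsin(sin φ₁ cos δ + cos φ₁ sin δ cos θ)
   = arcsin(0.84114·0.99999 + 0.54081·0.00386·0.98027) = 57.47778°
λ₂ = λ₁ + atan2(sin θ sin δ cos φ₁, cos δ − sin φ₁ sin φ₂) = -140.61695°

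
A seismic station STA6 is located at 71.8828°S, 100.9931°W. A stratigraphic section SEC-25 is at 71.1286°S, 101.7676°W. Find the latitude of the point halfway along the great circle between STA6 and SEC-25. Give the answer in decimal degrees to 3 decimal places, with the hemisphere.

Bx = cos φ₂ cos Δλ = 0.323416,  By = cos φ₂ sin Δλ = -0.004372
φₘ = atan2(sin φ₁ + sin φ₂, √((cos φ₁ + Bx)² + By²)) = -71.50609°
λₘ = λ₁ + atan2(By, cos φ₁ + Bx) = -101.38797°

71.506°S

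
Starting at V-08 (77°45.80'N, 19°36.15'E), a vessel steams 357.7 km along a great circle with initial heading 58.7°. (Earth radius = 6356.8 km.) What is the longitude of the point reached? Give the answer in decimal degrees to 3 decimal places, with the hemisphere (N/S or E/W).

V-08: φ = +77.76333°, λ = +19.60250°
δ = d/R = 357.7/6356.8 = 0.056270 rad
φ₂ = arcsin(sin φ₁ cos δ + cos φ₁ sin δ cos θ)
   = arcsin(0.97728·0.99842 + 0.21195·0.05624·0.51952) = 79.09023°
λ₂ = λ₁ + atan2(sin θ sin δ cos φ₁, cos δ − sin φ₁ sin φ₂) = 34.31140°

34.311°E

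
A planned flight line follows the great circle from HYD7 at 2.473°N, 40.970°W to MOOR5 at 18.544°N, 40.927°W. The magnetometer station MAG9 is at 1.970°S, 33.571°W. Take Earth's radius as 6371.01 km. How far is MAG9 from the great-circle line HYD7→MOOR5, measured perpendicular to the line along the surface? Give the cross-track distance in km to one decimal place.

δ₁₃ = central angle HYD7→MAG9 = 0.150602 rad  (haversine)
θ₁₃ = bearing HYD7→MAG9 = 120.927°,  θ₁₂ = bearing HYD7→MOOR5 = 0.147°
dₓₜ = R·arcsin(sin δ₁₃ · sin(θ₁₃ − θ₁₂)) = 6371.01·arcsin(0.15003·sin(120.779°)) = 823.514 km
|dₓₜ| = 823.514 km

823.5 km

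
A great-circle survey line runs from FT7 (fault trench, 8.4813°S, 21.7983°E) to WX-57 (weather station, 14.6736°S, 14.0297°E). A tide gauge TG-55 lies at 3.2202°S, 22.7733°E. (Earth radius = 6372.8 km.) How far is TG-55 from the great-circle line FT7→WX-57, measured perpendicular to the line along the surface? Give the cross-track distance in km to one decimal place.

δ₁₃ = central angle FT7→TG-55 = 0.093370 rad  (haversine)
θ₁₃ = bearing FT7→TG-55 = 10.499°,  θ₁₂ = bearing FT7→WX-57 = 230.141°
dₓₜ = R·arcsin(sin δ₁₃ · sin(θ₁₃ − θ₁₂)) = 6372.8·arcsin(0.09323·sin(-219.642°)) = 379.295 km
|dₓₜ| = 379.295 km

379.3 km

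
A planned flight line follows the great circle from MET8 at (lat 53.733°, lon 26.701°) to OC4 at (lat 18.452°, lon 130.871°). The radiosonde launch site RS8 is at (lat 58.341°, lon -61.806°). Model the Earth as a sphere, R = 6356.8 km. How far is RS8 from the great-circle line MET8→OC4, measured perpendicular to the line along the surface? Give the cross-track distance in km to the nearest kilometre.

4531 km

δ₁₃ = central angle MET8→RS8 = 0.803245 rad  (haversine)
θ₁₃ = bearing MET8→RS8 = 313.187°,  θ₁₂ = bearing MET8→OC4 = 67.847°
dₓₜ = R·arcsin(sin δ₁₃ · sin(θ₁₃ − θ₁₂)) = 6356.8·arcsin(0.71961·sin(245.341°)) = -4531.399 km
|dₓₜ| = 4531.399 km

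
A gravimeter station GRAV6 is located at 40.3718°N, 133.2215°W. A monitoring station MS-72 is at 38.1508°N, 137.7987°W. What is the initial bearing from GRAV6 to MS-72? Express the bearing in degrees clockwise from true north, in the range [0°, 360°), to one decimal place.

Δλ = -4.5772°
y = sin Δλ · cos φ₂ = -0.062756
x = cos φ₁ sin φ₂ − sin φ₁ cos φ₂ cos Δλ = -0.037130
θ = atan2(y, x) = -120.6108° → 239.3892° (mod 360°)

239.4°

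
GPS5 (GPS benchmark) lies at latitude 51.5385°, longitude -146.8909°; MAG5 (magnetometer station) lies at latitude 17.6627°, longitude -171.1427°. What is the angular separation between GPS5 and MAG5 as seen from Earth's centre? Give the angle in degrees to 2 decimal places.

38.93°

Δφ = -33.8758°,  Δλ = -24.2518°
a = sin²(Δφ/2) + cos φ₁ cos φ₂ sin²(Δλ/2) = 0.111028
c = 2·arcsin(√a) = 0.679409 rad = 38.9273°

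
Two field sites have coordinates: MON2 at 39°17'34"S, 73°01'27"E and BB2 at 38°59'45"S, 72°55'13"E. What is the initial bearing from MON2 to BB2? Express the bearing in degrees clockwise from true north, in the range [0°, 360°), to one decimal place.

344.8°

MON2: φ = -39.29278°, λ = +73.02417°
BB2: φ = -38.99583°, λ = +72.92028°
Δλ = -0.1039°
y = sin Δλ · cos φ₂ = -0.001409
x = cos φ₁ sin φ₂ − sin φ₁ cos φ₂ cos Δλ = 0.005182
θ = atan2(y, x) = -15.2137° → 344.7863° (mod 360°)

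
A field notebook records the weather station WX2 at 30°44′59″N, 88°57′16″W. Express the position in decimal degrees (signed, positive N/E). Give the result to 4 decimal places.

+30.7497°, -88.9544°

lat: 30.7497° N → +30.7497°
lon: 88.9544° W → -88.9544°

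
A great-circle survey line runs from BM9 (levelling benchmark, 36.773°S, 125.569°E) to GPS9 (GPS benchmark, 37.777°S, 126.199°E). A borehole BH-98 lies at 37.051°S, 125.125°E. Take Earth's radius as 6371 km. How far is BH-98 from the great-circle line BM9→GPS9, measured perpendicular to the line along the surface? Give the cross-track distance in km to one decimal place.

49.1 km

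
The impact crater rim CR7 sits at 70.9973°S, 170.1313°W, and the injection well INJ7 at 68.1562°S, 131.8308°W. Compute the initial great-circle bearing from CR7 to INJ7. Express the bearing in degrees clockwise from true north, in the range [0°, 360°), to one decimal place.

96.5°

Δλ = 38.3005°
y = sin Δλ · cos φ₂ = 0.230608
x = cos φ₁ sin φ₂ − sin φ₁ cos φ₂ cos Δλ = -0.026151
θ = atan2(y, x) = 96.4698° → 96.4698° (mod 360°)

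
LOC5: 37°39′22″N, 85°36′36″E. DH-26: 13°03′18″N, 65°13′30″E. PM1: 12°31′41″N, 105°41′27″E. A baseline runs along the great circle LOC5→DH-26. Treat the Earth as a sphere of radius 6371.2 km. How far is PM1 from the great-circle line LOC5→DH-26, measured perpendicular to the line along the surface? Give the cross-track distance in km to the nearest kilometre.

3401 km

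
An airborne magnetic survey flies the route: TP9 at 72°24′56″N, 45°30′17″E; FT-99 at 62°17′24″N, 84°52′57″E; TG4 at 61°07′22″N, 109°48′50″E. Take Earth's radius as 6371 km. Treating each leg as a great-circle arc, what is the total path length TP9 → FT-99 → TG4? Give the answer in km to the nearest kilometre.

TP9: φ = +72.41556°, λ = +45.50472°
FT-99: φ = +62.29000°, λ = +84.88250°
TG4: φ = +61.12278°, λ = +109.81389°
TP9→FT-99: c = 0.309346 rad, d = 1970.84 km
FT-99→TG4: c = 0.205955 rad, d = 1312.14 km
Total = 1970.84 + 1312.14 = 3282.98 km

3283 km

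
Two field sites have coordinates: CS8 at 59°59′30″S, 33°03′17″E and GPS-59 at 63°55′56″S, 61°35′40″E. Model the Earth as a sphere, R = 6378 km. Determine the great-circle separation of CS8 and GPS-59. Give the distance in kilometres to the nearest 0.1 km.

1541.6 km

CS8: φ = -59.99167°, λ = +33.05472°
GPS-59: φ = -63.93222°, λ = +61.59444°
Δφ = -3.9406°,  Δλ = 28.5397°
a = sin²(Δφ/2) + cos φ₁ cos φ₂ sin²(Δλ/2) = 0.014535
c = 2·arcsin(√a) = 0.241708 rad = 13.8489°
d = R·c = 6378 × 0.241708 = 1541.6 km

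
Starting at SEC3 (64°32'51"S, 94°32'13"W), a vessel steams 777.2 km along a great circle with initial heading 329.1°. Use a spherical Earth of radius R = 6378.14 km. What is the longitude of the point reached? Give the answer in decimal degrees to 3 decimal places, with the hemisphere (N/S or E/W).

101.372°W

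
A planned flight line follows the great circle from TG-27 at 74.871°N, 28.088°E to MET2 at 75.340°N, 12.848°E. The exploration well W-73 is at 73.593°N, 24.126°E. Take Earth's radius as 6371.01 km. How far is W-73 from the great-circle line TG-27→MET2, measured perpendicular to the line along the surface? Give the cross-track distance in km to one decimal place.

164.2 km

δ₁₃ = central angle TG-27→W-73 = 0.029154 rad  (haversine)
θ₁₃ = bearing TG-27→W-73 = 222.031°,  θ₁₂ = bearing TG-27→MET2 = 284.154°
dₓₜ = R·arcsin(sin δ₁₃ · sin(θ₁₃ − θ₁₂)) = 6371.01·arcsin(0.02915·sin(-62.123°)) = -164.179 km
|dₓₜ| = 164.179 km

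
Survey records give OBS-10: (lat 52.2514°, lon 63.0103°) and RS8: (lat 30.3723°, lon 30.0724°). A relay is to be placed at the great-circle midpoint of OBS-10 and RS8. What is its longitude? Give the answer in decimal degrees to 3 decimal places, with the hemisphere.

Bx = cos φ₂ cos Δλ = 0.724079,  By = cos φ₂ sin Δλ = -0.469107
φₘ = atan2(sin φ₁ + sin φ₂, √((cos φ₁ + Bx)² + By²)) = 42.46895°
λₘ = λ₁ + atan2(By, cos φ₁ + Bx) = 43.66640°

43.666°E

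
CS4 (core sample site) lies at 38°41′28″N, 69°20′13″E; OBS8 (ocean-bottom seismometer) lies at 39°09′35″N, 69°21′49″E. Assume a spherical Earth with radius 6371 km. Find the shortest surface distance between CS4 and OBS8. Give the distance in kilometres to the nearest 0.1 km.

52.2 km

CS4: φ = +38.69111°, λ = +69.33694°
OBS8: φ = +39.15972°, λ = +69.36361°
Δφ = 0.4686°,  Δλ = 0.0267°
a = sin²(Δφ/2) + cos φ₁ cos φ₂ sin²(Δλ/2) = 0.000017
c = 2·arcsin(√a) = 0.008187 rad = 0.4691°
d = R·c = 6371 × 0.008187 = 52.2 km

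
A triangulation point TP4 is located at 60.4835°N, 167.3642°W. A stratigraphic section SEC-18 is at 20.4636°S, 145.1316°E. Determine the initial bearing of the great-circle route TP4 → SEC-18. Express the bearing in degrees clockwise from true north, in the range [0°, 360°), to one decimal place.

Δλ = -47.5042°
y = sin Δλ · cos φ₂ = -0.690797
x = cos φ₁ sin φ₂ − sin φ₁ cos φ₂ cos Δλ = -0.723009
θ = atan2(y, x) = -136.3052° → 223.6948° (mod 360°)

223.7°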